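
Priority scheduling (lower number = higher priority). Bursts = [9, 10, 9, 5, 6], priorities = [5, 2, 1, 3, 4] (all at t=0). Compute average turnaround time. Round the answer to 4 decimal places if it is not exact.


Sort by priority (ascending = highest first):
Order: [(1, 9), (2, 10), (3, 5), (4, 6), (5, 9)]
Completion times:
  Priority 1, burst=9, C=9
  Priority 2, burst=10, C=19
  Priority 3, burst=5, C=24
  Priority 4, burst=6, C=30
  Priority 5, burst=9, C=39
Average turnaround = 121/5 = 24.2

24.2


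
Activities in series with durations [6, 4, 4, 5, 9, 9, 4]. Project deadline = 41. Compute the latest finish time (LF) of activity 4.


LF(activity 4) = deadline - sum of successor durations
Successors: activities 5 through 7 with durations [9, 9, 4]
Sum of successor durations = 22
LF = 41 - 22 = 19

19


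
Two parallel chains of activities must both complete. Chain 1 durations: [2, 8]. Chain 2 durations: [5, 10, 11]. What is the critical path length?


Path A total = 2 + 8 = 10
Path B total = 5 + 10 + 11 = 26
Critical path = longest path = max(10, 26) = 26

26


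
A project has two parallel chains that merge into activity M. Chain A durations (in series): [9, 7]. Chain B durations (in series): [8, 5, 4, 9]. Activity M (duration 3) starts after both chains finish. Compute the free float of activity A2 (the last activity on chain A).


ES(A2) = sum of predecessors on chain A = 9
EF(A2) = ES + duration = 9 + 7 = 16
Successor of A2 is M. ES(M) = max(sum(A), sum(B)) = max(16, 26) = 26
Free float = ES(successor) - EF(current) = 26 - 16 = 10

10


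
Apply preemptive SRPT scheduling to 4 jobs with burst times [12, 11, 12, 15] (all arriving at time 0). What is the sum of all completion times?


Since all jobs arrive at t=0, SRPT equals SPT ordering.
SPT order: [11, 12, 12, 15]
Completion times:
  Job 1: p=11, C=11
  Job 2: p=12, C=23
  Job 3: p=12, C=35
  Job 4: p=15, C=50
Total completion time = 11 + 23 + 35 + 50 = 119

119


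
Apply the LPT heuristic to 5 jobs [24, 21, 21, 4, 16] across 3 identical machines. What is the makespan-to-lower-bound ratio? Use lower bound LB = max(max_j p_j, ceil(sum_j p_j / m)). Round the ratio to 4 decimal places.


LPT order: [24, 21, 21, 16, 4]
Machine loads after assignment: [24, 37, 25]
LPT makespan = 37
Lower bound = max(max_job, ceil(total/3)) = max(24, 29) = 29
Ratio = 37 / 29 = 1.2759

1.2759


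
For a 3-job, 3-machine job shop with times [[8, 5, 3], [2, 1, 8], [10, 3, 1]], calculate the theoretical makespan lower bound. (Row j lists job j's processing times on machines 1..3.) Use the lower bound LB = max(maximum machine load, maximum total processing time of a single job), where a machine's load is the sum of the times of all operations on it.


Machine loads:
  Machine 1: 8 + 2 + 10 = 20
  Machine 2: 5 + 1 + 3 = 9
  Machine 3: 3 + 8 + 1 = 12
Max machine load = 20
Job totals:
  Job 1: 16
  Job 2: 11
  Job 3: 14
Max job total = 16
Lower bound = max(20, 16) = 20

20


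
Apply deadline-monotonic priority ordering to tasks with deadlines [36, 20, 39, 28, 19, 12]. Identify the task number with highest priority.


Sort tasks by relative deadline (ascending):
  Task 6: deadline = 12
  Task 5: deadline = 19
  Task 2: deadline = 20
  Task 4: deadline = 28
  Task 1: deadline = 36
  Task 3: deadline = 39
Priority order (highest first): [6, 5, 2, 4, 1, 3]
Highest priority task = 6

6


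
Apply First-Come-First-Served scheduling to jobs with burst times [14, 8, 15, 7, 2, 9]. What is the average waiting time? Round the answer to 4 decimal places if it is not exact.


FCFS order (as given): [14, 8, 15, 7, 2, 9]
Waiting times:
  Job 1: wait = 0
  Job 2: wait = 14
  Job 3: wait = 22
  Job 4: wait = 37
  Job 5: wait = 44
  Job 6: wait = 46
Sum of waiting times = 163
Average waiting time = 163/6 = 27.1667

27.1667


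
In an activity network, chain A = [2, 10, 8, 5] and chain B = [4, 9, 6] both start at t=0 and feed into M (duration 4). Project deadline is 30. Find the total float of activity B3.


Forward pass: ES(B3) = sum of predecessors on chain B = 13
EF = ES + duration = 13 + 6 = 19
Backward pass: LF(M) = deadline = 30; LS(M) = 30 - 4 = 26
LF(B3) = LS(M) - sum(successors on chain B) = 26 - 0 = 26
LS = LF - duration = 26 - 6 = 20
Total float = LS - ES = 20 - 13 = 7

7


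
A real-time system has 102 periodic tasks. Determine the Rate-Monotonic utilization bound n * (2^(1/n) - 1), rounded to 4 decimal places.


Compute 2^(1/102) = 1.0068187028
Subtract 1: 1.0068187028 - 1 = 0.0068187028
Multiply by n: 102 * 0.0068187028 = 0.6955076856
Round to 4 dp: 0.6955

0.6955


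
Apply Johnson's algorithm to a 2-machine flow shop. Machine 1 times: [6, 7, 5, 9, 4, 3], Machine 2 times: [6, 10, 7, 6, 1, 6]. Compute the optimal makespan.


Apply Johnson's rule:
  Group 1 (a <= b): [(6, 3, 6), (3, 5, 7), (1, 6, 6), (2, 7, 10)]
  Group 2 (a > b): [(4, 9, 6), (5, 4, 1)]
Optimal job order: [6, 3, 1, 2, 4, 5]
Schedule:
  Job 6: M1 done at 3, M2 done at 9
  Job 3: M1 done at 8, M2 done at 16
  Job 1: M1 done at 14, M2 done at 22
  Job 2: M1 done at 21, M2 done at 32
  Job 4: M1 done at 30, M2 done at 38
  Job 5: M1 done at 34, M2 done at 39
Makespan = 39

39


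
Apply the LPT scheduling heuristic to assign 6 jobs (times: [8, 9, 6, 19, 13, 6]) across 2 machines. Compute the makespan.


Sort jobs in decreasing order (LPT): [19, 13, 9, 8, 6, 6]
Assign each job to the least loaded machine:
  Machine 1: jobs [19, 8, 6], load = 33
  Machine 2: jobs [13, 9, 6], load = 28
Makespan = max load = 33

33


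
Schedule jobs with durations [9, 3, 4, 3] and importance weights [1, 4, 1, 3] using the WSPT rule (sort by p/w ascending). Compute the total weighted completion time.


Compute p/w ratios and sort ascending (WSPT): [(3, 4), (3, 3), (4, 1), (9, 1)]
Compute weighted completion times:
  Job (p=3,w=4): C=3, w*C=4*3=12
  Job (p=3,w=3): C=6, w*C=3*6=18
  Job (p=4,w=1): C=10, w*C=1*10=10
  Job (p=9,w=1): C=19, w*C=1*19=19
Total weighted completion time = 59

59


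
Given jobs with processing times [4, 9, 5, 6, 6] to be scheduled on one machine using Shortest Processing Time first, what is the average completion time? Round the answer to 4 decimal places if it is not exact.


Sort jobs by processing time (SPT order): [4, 5, 6, 6, 9]
Compute completion times sequentially:
  Job 1: processing = 4, completes at 4
  Job 2: processing = 5, completes at 9
  Job 3: processing = 6, completes at 15
  Job 4: processing = 6, completes at 21
  Job 5: processing = 9, completes at 30
Sum of completion times = 79
Average completion time = 79/5 = 15.8

15.8


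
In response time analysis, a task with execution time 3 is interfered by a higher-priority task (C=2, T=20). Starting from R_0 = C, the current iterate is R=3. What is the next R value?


R_next = C + ceil(R_prev / T_hp) * C_hp
ceil(3 / 20) = ceil(0.15) = 1
Interference = 1 * 2 = 2
R_next = 3 + 2 = 5

5


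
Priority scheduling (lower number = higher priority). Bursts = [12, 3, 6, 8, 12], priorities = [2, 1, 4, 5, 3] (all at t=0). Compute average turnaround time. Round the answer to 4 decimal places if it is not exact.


Sort by priority (ascending = highest first):
Order: [(1, 3), (2, 12), (3, 12), (4, 6), (5, 8)]
Completion times:
  Priority 1, burst=3, C=3
  Priority 2, burst=12, C=15
  Priority 3, burst=12, C=27
  Priority 4, burst=6, C=33
  Priority 5, burst=8, C=41
Average turnaround = 119/5 = 23.8

23.8


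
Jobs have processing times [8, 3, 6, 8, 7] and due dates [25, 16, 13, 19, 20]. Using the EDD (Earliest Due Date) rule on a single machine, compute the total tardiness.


Sort by due date (EDD order): [(6, 13), (3, 16), (8, 19), (7, 20), (8, 25)]
Compute completion times and tardiness:
  Job 1: p=6, d=13, C=6, tardiness=max(0,6-13)=0
  Job 2: p=3, d=16, C=9, tardiness=max(0,9-16)=0
  Job 3: p=8, d=19, C=17, tardiness=max(0,17-19)=0
  Job 4: p=7, d=20, C=24, tardiness=max(0,24-20)=4
  Job 5: p=8, d=25, C=32, tardiness=max(0,32-25)=7
Total tardiness = 11

11


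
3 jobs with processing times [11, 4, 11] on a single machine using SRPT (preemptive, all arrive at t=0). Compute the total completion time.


Since all jobs arrive at t=0, SRPT equals SPT ordering.
SPT order: [4, 11, 11]
Completion times:
  Job 1: p=4, C=4
  Job 2: p=11, C=15
  Job 3: p=11, C=26
Total completion time = 4 + 15 + 26 = 45

45


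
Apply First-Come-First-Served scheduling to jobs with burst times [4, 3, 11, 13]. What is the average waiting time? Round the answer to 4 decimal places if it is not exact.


FCFS order (as given): [4, 3, 11, 13]
Waiting times:
  Job 1: wait = 0
  Job 2: wait = 4
  Job 3: wait = 7
  Job 4: wait = 18
Sum of waiting times = 29
Average waiting time = 29/4 = 7.25

7.25


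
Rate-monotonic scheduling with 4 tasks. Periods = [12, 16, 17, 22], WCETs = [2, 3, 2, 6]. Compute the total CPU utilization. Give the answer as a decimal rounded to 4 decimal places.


Compute individual utilizations (exact fractions):
  Task 1: C/T = 2/12 = 1/6 (approx. 0.1667)
  Task 2: C/T = 3/16 (approx. 0.1875)
  Task 3: C/T = 2/17 (approx. 0.1176)
  Task 4: C/T = 6/22 = 3/11 (approx. 0.2727)
Total utilization U = 1/6 + 3/16 + 2/17 + 3/11 = 6683/8976
Rounded to 4 decimal places: U = 0.7445
RM (Liu & Layland) bound for 4 tasks = 0.756828; compare with U = 6683/8976 (approx. 0.744541)
U <= bound, so schedulable by RM sufficient condition.

0.7445


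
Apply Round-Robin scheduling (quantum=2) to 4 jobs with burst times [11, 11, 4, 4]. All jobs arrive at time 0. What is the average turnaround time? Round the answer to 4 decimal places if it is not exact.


Time quantum = 2
Execution trace:
  J1 runs 2 units, time = 2
  J2 runs 2 units, time = 4
  J3 runs 2 units, time = 6
  J4 runs 2 units, time = 8
  J1 runs 2 units, time = 10
  J2 runs 2 units, time = 12
  J3 runs 2 units, time = 14
  J4 runs 2 units, time = 16
  J1 runs 2 units, time = 18
  J2 runs 2 units, time = 20
  J1 runs 2 units, time = 22
  J2 runs 2 units, time = 24
  J1 runs 2 units, time = 26
  J2 runs 2 units, time = 28
  J1 runs 1 units, time = 29
  J2 runs 1 units, time = 30
Finish times: [29, 30, 14, 16]
Average turnaround = 89/4 = 22.25

22.25


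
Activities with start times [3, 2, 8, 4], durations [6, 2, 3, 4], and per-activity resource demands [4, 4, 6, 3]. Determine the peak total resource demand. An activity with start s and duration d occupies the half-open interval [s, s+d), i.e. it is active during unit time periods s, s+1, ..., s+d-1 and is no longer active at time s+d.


Each activity i is active on [start_i, start_i + duration_i).
Compute total resource usage per time slot:
  t=0: active resources = [], total = 0
  t=1: active resources = [], total = 0
  t=2: active resources = [4], total = 4
  t=3: active resources = [4, 4], total = 8
  t=4: active resources = [4, 3], total = 7
  t=5: active resources = [4, 3], total = 7
  t=6: active resources = [4, 3], total = 7
  t=7: active resources = [4, 3], total = 7
  t=8: active resources = [4, 6], total = 10
  t=9: active resources = [6], total = 6
  t=10: active resources = [6], total = 6
Peak resource demand = 10

10


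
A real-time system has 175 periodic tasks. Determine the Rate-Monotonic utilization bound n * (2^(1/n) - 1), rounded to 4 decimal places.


Compute 2^(1/175) = 1.0039686955
Subtract 1: 1.0039686955 - 1 = 0.0039686955
Multiply by n: 175 * 0.0039686955 = 0.6945217125
Round to 4 dp: 0.6945

0.6945


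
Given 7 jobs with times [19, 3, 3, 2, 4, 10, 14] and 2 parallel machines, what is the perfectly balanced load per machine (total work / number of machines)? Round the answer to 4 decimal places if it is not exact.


Total processing time = 19 + 3 + 3 + 2 + 4 + 10 + 14 = 55
Number of machines = 2
Ideal balanced load = 55 / 2 = 27.5

27.5


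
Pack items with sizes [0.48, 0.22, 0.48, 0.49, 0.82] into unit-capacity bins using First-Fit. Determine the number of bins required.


Place items sequentially using First-Fit:
  Item 0.48 -> new Bin 1
  Item 0.22 -> Bin 1 (now 0.7)
  Item 0.48 -> new Bin 2
  Item 0.49 -> Bin 2 (now 0.97)
  Item 0.82 -> new Bin 3
Total bins used = 3

3


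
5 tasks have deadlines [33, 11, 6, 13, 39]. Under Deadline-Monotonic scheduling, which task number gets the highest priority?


Sort tasks by relative deadline (ascending):
  Task 3: deadline = 6
  Task 2: deadline = 11
  Task 4: deadline = 13
  Task 1: deadline = 33
  Task 5: deadline = 39
Priority order (highest first): [3, 2, 4, 1, 5]
Highest priority task = 3

3


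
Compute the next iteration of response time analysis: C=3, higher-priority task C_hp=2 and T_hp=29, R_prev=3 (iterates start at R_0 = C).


R_next = C + ceil(R_prev / T_hp) * C_hp
ceil(3 / 29) = ceil(0.1034) = 1
Interference = 1 * 2 = 2
R_next = 3 + 2 = 5

5


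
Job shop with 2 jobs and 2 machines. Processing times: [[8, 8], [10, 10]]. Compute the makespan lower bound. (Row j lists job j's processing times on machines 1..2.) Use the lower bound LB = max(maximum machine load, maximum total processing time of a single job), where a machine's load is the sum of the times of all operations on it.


Machine loads:
  Machine 1: 8 + 10 = 18
  Machine 2: 8 + 10 = 18
Max machine load = 18
Job totals:
  Job 1: 16
  Job 2: 20
Max job total = 20
Lower bound = max(18, 20) = 20

20


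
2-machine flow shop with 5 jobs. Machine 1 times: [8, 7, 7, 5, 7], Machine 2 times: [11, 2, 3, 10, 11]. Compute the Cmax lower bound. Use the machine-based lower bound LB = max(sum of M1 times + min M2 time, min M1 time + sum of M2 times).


LB1 = sum(M1 times) + min(M2 times) = 34 + 2 = 36
LB2 = min(M1 times) + sum(M2 times) = 5 + 37 = 42
Lower bound = max(LB1, LB2) = max(36, 42) = 42

42


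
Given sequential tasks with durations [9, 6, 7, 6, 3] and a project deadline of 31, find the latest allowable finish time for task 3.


LF(activity 3) = deadline - sum of successor durations
Successors: activities 4 through 5 with durations [6, 3]
Sum of successor durations = 9
LF = 31 - 9 = 22

22


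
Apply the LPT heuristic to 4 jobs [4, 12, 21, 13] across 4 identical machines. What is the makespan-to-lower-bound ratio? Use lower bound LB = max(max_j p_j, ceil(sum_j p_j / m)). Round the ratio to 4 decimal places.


LPT order: [21, 13, 12, 4]
Machine loads after assignment: [21, 13, 12, 4]
LPT makespan = 21
Lower bound = max(max_job, ceil(total/4)) = max(21, 13) = 21
Ratio = 21 / 21 = 1.0

1.0


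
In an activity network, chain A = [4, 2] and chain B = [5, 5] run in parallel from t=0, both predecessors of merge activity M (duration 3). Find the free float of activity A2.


ES(A2) = sum of predecessors on chain A = 4
EF(A2) = ES + duration = 4 + 2 = 6
Successor of A2 is M. ES(M) = max(sum(A), sum(B)) = max(6, 10) = 10
Free float = ES(successor) - EF(current) = 10 - 6 = 4

4


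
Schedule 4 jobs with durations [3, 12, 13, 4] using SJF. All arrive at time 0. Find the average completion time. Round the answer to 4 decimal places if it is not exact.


SJF order (ascending): [3, 4, 12, 13]
Completion times:
  Job 1: burst=3, C=3
  Job 2: burst=4, C=7
  Job 3: burst=12, C=19
  Job 4: burst=13, C=32
Average completion = 61/4 = 15.25

15.25


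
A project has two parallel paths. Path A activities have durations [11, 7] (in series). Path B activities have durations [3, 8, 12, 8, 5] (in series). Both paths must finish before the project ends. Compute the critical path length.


Path A total = 11 + 7 = 18
Path B total = 3 + 8 + 12 + 8 + 5 = 36
Critical path = longest path = max(18, 36) = 36

36


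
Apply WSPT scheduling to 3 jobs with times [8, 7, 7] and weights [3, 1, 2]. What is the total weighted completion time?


Compute p/w ratios and sort ascending (WSPT): [(8, 3), (7, 2), (7, 1)]
Compute weighted completion times:
  Job (p=8,w=3): C=8, w*C=3*8=24
  Job (p=7,w=2): C=15, w*C=2*15=30
  Job (p=7,w=1): C=22, w*C=1*22=22
Total weighted completion time = 76

76


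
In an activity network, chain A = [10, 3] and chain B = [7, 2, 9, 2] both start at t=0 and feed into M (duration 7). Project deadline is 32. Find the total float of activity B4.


Forward pass: ES(B4) = sum of predecessors on chain B = 18
EF = ES + duration = 18 + 2 = 20
Backward pass: LF(M) = deadline = 32; LS(M) = 32 - 7 = 25
LF(B4) = LS(M) - sum(successors on chain B) = 25 - 0 = 25
LS = LF - duration = 25 - 2 = 23
Total float = LS - ES = 23 - 18 = 5

5


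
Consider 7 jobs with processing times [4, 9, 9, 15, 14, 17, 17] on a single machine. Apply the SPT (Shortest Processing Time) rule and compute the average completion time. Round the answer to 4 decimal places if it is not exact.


Sort jobs by processing time (SPT order): [4, 9, 9, 14, 15, 17, 17]
Compute completion times sequentially:
  Job 1: processing = 4, completes at 4
  Job 2: processing = 9, completes at 13
  Job 3: processing = 9, completes at 22
  Job 4: processing = 14, completes at 36
  Job 5: processing = 15, completes at 51
  Job 6: processing = 17, completes at 68
  Job 7: processing = 17, completes at 85
Sum of completion times = 279
Average completion time = 279/7 = 39.8571

39.8571


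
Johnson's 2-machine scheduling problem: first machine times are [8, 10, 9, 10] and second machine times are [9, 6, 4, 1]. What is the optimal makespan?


Apply Johnson's rule:
  Group 1 (a <= b): [(1, 8, 9)]
  Group 2 (a > b): [(2, 10, 6), (3, 9, 4), (4, 10, 1)]
Optimal job order: [1, 2, 3, 4]
Schedule:
  Job 1: M1 done at 8, M2 done at 17
  Job 2: M1 done at 18, M2 done at 24
  Job 3: M1 done at 27, M2 done at 31
  Job 4: M1 done at 37, M2 done at 38
Makespan = 38

38


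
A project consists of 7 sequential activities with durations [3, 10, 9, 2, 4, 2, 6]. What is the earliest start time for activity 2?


Activity 2 starts after activities 1 through 1 complete.
Predecessor durations: [3]
ES = 3 = 3

3


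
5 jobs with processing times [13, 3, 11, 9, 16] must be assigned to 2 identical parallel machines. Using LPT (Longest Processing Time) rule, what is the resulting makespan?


Sort jobs in decreasing order (LPT): [16, 13, 11, 9, 3]
Assign each job to the least loaded machine:
  Machine 1: jobs [16, 9], load = 25
  Machine 2: jobs [13, 11, 3], load = 27
Makespan = max load = 27

27


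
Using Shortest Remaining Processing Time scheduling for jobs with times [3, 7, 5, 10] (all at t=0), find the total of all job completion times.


Since all jobs arrive at t=0, SRPT equals SPT ordering.
SPT order: [3, 5, 7, 10]
Completion times:
  Job 1: p=3, C=3
  Job 2: p=5, C=8
  Job 3: p=7, C=15
  Job 4: p=10, C=25
Total completion time = 3 + 8 + 15 + 25 = 51

51


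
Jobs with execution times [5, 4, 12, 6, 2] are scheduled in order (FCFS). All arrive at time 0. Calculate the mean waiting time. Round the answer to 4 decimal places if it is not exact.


FCFS order (as given): [5, 4, 12, 6, 2]
Waiting times:
  Job 1: wait = 0
  Job 2: wait = 5
  Job 3: wait = 9
  Job 4: wait = 21
  Job 5: wait = 27
Sum of waiting times = 62
Average waiting time = 62/5 = 12.4

12.4


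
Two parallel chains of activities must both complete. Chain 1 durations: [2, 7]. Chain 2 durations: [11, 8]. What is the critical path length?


Path A total = 2 + 7 = 9
Path B total = 11 + 8 = 19
Critical path = longest path = max(9, 19) = 19

19


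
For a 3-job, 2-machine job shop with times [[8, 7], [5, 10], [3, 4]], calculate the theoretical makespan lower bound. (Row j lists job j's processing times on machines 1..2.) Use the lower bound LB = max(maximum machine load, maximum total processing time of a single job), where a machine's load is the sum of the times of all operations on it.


Machine loads:
  Machine 1: 8 + 5 + 3 = 16
  Machine 2: 7 + 10 + 4 = 21
Max machine load = 21
Job totals:
  Job 1: 15
  Job 2: 15
  Job 3: 7
Max job total = 15
Lower bound = max(21, 15) = 21

21


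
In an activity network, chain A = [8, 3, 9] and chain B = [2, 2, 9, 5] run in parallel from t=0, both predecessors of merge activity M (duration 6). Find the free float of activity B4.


ES(B4) = sum of predecessors on chain B = 13
EF(B4) = ES + duration = 13 + 5 = 18
Successor of B4 is M. ES(M) = max(sum(A), sum(B)) = max(20, 18) = 20
Free float = ES(successor) - EF(current) = 20 - 18 = 2

2


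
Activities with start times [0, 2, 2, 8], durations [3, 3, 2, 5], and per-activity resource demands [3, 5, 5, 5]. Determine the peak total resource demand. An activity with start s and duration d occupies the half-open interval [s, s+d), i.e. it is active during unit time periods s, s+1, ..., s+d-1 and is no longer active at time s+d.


Each activity i is active on [start_i, start_i + duration_i).
Compute total resource usage per time slot:
  t=0: active resources = [3], total = 3
  t=1: active resources = [3], total = 3
  t=2: active resources = [3, 5, 5], total = 13
  t=3: active resources = [5, 5], total = 10
  t=4: active resources = [5], total = 5
  t=5: active resources = [], total = 0
  t=6: active resources = [], total = 0
  t=7: active resources = [], total = 0
  t=8: active resources = [5], total = 5
  t=9: active resources = [5], total = 5
  t=10: active resources = [5], total = 5
  t=11: active resources = [5], total = 5
  t=12: active resources = [5], total = 5
Peak resource demand = 13

13


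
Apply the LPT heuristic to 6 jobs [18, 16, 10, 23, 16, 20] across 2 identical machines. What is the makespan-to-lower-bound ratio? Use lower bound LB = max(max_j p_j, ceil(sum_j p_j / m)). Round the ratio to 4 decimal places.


LPT order: [23, 20, 18, 16, 16, 10]
Machine loads after assignment: [49, 54]
LPT makespan = 54
Lower bound = max(max_job, ceil(total/2)) = max(23, 52) = 52
Ratio = 54 / 52 = 1.0385

1.0385


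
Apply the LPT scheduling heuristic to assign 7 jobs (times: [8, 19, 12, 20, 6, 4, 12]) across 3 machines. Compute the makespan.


Sort jobs in decreasing order (LPT): [20, 19, 12, 12, 8, 6, 4]
Assign each job to the least loaded machine:
  Machine 1: jobs [20, 6], load = 26
  Machine 2: jobs [19, 8], load = 27
  Machine 3: jobs [12, 12, 4], load = 28
Makespan = max load = 28

28


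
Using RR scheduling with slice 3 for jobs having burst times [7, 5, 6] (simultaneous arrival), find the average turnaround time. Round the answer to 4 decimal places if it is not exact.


Time quantum = 3
Execution trace:
  J1 runs 3 units, time = 3
  J2 runs 3 units, time = 6
  J3 runs 3 units, time = 9
  J1 runs 3 units, time = 12
  J2 runs 2 units, time = 14
  J3 runs 3 units, time = 17
  J1 runs 1 units, time = 18
Finish times: [18, 14, 17]
Average turnaround = 49/3 = 16.3333

16.3333


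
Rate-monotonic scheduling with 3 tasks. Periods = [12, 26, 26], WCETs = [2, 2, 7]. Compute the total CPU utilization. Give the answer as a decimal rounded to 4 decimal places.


Compute individual utilizations (exact fractions):
  Task 1: C/T = 2/12 = 1/6 (approx. 0.1667)
  Task 2: C/T = 2/26 = 1/13 (approx. 0.0769)
  Task 3: C/T = 7/26 (approx. 0.2692)
Total utilization U = 1/6 + 1/13 + 7/26 = 20/39
Rounded to 4 decimal places: U = 0.5128
RM (Liu & Layland) bound for 3 tasks = 0.779763; compare with U = 20/39 (approx. 0.512821)
U <= bound, so schedulable by RM sufficient condition.

0.5128


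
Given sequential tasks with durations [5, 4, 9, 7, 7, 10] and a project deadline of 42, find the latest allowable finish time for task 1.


LF(activity 1) = deadline - sum of successor durations
Successors: activities 2 through 6 with durations [4, 9, 7, 7, 10]
Sum of successor durations = 37
LF = 42 - 37 = 5

5


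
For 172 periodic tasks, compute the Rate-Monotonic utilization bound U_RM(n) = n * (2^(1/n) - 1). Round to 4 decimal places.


Compute 2^(1/172) = 1.0040380565
Subtract 1: 1.0040380565 - 1 = 0.0040380565
Multiply by n: 172 * 0.0040380565 = 0.6945457180
Round to 4 dp: 0.6945

0.6945


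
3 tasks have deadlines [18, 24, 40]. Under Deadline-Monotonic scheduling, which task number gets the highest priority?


Sort tasks by relative deadline (ascending):
  Task 1: deadline = 18
  Task 2: deadline = 24
  Task 3: deadline = 40
Priority order (highest first): [1, 2, 3]
Highest priority task = 1

1


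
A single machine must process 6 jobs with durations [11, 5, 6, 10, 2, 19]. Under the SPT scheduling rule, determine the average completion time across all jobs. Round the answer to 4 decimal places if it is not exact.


Sort jobs by processing time (SPT order): [2, 5, 6, 10, 11, 19]
Compute completion times sequentially:
  Job 1: processing = 2, completes at 2
  Job 2: processing = 5, completes at 7
  Job 3: processing = 6, completes at 13
  Job 4: processing = 10, completes at 23
  Job 5: processing = 11, completes at 34
  Job 6: processing = 19, completes at 53
Sum of completion times = 132
Average completion time = 132/6 = 22.0

22.0


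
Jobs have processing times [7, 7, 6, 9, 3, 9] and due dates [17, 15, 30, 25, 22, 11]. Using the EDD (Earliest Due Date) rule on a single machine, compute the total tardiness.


Sort by due date (EDD order): [(9, 11), (7, 15), (7, 17), (3, 22), (9, 25), (6, 30)]
Compute completion times and tardiness:
  Job 1: p=9, d=11, C=9, tardiness=max(0,9-11)=0
  Job 2: p=7, d=15, C=16, tardiness=max(0,16-15)=1
  Job 3: p=7, d=17, C=23, tardiness=max(0,23-17)=6
  Job 4: p=3, d=22, C=26, tardiness=max(0,26-22)=4
  Job 5: p=9, d=25, C=35, tardiness=max(0,35-25)=10
  Job 6: p=6, d=30, C=41, tardiness=max(0,41-30)=11
Total tardiness = 32

32


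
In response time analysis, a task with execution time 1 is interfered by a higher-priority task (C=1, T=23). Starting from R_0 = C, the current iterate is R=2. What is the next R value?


R_next = C + ceil(R_prev / T_hp) * C_hp
ceil(2 / 23) = ceil(0.087) = 1
Interference = 1 * 1 = 1
R_next = 1 + 1 = 2
R_next = R_prev, so the iteration has converged (response time = 2).

2


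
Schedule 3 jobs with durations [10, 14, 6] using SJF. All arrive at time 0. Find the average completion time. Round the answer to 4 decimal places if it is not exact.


SJF order (ascending): [6, 10, 14]
Completion times:
  Job 1: burst=6, C=6
  Job 2: burst=10, C=16
  Job 3: burst=14, C=30
Average completion = 52/3 = 17.3333

17.3333


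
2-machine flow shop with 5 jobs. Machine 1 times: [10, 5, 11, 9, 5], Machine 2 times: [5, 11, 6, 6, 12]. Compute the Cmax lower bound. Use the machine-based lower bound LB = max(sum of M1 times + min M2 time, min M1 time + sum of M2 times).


LB1 = sum(M1 times) + min(M2 times) = 40 + 5 = 45
LB2 = min(M1 times) + sum(M2 times) = 5 + 40 = 45
Lower bound = max(LB1, LB2) = max(45, 45) = 45

45


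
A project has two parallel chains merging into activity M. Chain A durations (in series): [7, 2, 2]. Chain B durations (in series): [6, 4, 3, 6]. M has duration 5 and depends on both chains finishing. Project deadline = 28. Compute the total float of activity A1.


Forward pass: ES(A1) = sum of predecessors on chain A = 0
EF = ES + duration = 0 + 7 = 7
Backward pass: LF(M) = deadline = 28; LS(M) = 28 - 5 = 23
LF(A1) = LS(M) - sum(successors on chain A) = 23 - 4 = 19
LS = LF - duration = 19 - 7 = 12
Total float = LS - ES = 12 - 0 = 12

12


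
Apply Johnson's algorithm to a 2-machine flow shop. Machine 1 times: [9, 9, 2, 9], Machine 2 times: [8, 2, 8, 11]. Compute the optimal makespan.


Apply Johnson's rule:
  Group 1 (a <= b): [(3, 2, 8), (4, 9, 11)]
  Group 2 (a > b): [(1, 9, 8), (2, 9, 2)]
Optimal job order: [3, 4, 1, 2]
Schedule:
  Job 3: M1 done at 2, M2 done at 10
  Job 4: M1 done at 11, M2 done at 22
  Job 1: M1 done at 20, M2 done at 30
  Job 2: M1 done at 29, M2 done at 32
Makespan = 32

32


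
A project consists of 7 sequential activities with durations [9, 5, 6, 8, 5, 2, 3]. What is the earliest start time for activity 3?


Activity 3 starts after activities 1 through 2 complete.
Predecessor durations: [9, 5]
ES = 9 + 5 = 14

14


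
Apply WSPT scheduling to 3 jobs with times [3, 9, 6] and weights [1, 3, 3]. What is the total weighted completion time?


Compute p/w ratios and sort ascending (WSPT): [(6, 3), (3, 1), (9, 3)]
Compute weighted completion times:
  Job (p=6,w=3): C=6, w*C=3*6=18
  Job (p=3,w=1): C=9, w*C=1*9=9
  Job (p=9,w=3): C=18, w*C=3*18=54
Total weighted completion time = 81

81


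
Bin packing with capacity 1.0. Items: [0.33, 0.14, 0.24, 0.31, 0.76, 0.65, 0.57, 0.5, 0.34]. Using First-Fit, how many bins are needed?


Place items sequentially using First-Fit:
  Item 0.33 -> new Bin 1
  Item 0.14 -> Bin 1 (now 0.47)
  Item 0.24 -> Bin 1 (now 0.71)
  Item 0.31 -> new Bin 2
  Item 0.76 -> new Bin 3
  Item 0.65 -> Bin 2 (now 0.96)
  Item 0.57 -> new Bin 4
  Item 0.5 -> new Bin 5
  Item 0.34 -> Bin 4 (now 0.91)
Total bins used = 5

5


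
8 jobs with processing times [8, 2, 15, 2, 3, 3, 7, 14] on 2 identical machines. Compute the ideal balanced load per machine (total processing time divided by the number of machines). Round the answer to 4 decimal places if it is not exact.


Total processing time = 8 + 2 + 15 + 2 + 3 + 3 + 7 + 14 = 54
Number of machines = 2
Ideal balanced load = 54 / 2 = 27.0

27.0


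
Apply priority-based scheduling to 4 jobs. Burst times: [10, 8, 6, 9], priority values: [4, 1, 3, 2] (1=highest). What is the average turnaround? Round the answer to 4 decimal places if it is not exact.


Sort by priority (ascending = highest first):
Order: [(1, 8), (2, 9), (3, 6), (4, 10)]
Completion times:
  Priority 1, burst=8, C=8
  Priority 2, burst=9, C=17
  Priority 3, burst=6, C=23
  Priority 4, burst=10, C=33
Average turnaround = 81/4 = 20.25

20.25


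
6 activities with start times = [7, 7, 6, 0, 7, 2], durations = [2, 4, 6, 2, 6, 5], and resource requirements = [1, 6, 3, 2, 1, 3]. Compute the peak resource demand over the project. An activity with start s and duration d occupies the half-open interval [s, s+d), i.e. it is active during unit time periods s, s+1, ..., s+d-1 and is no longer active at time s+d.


Each activity i is active on [start_i, start_i + duration_i).
Compute total resource usage per time slot:
  t=0: active resources = [2], total = 2
  t=1: active resources = [2], total = 2
  t=2: active resources = [3], total = 3
  t=3: active resources = [3], total = 3
  t=4: active resources = [3], total = 3
  t=5: active resources = [3], total = 3
  t=6: active resources = [3, 3], total = 6
  t=7: active resources = [1, 6, 3, 1], total = 11
  t=8: active resources = [1, 6, 3, 1], total = 11
  t=9: active resources = [6, 3, 1], total = 10
  t=10: active resources = [6, 3, 1], total = 10
  t=11: active resources = [3, 1], total = 4
  t=12: active resources = [1], total = 1
Peak resource demand = 11

11


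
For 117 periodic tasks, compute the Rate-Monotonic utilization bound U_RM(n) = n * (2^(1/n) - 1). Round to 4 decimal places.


Compute 2^(1/117) = 1.0059419185
Subtract 1: 1.0059419185 - 1 = 0.0059419185
Multiply by n: 117 * 0.0059419185 = 0.6952044645
Round to 4 dp: 0.6952

0.6952


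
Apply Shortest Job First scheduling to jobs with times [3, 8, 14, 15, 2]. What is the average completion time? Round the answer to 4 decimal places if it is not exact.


SJF order (ascending): [2, 3, 8, 14, 15]
Completion times:
  Job 1: burst=2, C=2
  Job 2: burst=3, C=5
  Job 3: burst=8, C=13
  Job 4: burst=14, C=27
  Job 5: burst=15, C=42
Average completion = 89/5 = 17.8

17.8


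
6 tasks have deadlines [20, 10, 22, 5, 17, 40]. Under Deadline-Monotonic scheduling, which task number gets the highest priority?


Sort tasks by relative deadline (ascending):
  Task 4: deadline = 5
  Task 2: deadline = 10
  Task 5: deadline = 17
  Task 1: deadline = 20
  Task 3: deadline = 22
  Task 6: deadline = 40
Priority order (highest first): [4, 2, 5, 1, 3, 6]
Highest priority task = 4

4


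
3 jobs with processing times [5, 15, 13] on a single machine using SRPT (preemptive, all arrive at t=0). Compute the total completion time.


Since all jobs arrive at t=0, SRPT equals SPT ordering.
SPT order: [5, 13, 15]
Completion times:
  Job 1: p=5, C=5
  Job 2: p=13, C=18
  Job 3: p=15, C=33
Total completion time = 5 + 18 + 33 = 56

56


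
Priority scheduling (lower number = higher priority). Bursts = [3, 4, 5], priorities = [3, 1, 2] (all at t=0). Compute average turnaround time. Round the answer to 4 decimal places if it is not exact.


Sort by priority (ascending = highest first):
Order: [(1, 4), (2, 5), (3, 3)]
Completion times:
  Priority 1, burst=4, C=4
  Priority 2, burst=5, C=9
  Priority 3, burst=3, C=12
Average turnaround = 25/3 = 8.3333

8.3333


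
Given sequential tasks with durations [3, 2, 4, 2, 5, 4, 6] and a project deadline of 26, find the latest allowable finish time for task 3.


LF(activity 3) = deadline - sum of successor durations
Successors: activities 4 through 7 with durations [2, 5, 4, 6]
Sum of successor durations = 17
LF = 26 - 17 = 9

9


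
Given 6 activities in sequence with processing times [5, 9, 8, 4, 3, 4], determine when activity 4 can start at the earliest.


Activity 4 starts after activities 1 through 3 complete.
Predecessor durations: [5, 9, 8]
ES = 5 + 9 + 8 = 22

22


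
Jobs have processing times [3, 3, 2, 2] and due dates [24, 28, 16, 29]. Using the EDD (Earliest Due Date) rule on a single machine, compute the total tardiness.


Sort by due date (EDD order): [(2, 16), (3, 24), (3, 28), (2, 29)]
Compute completion times and tardiness:
  Job 1: p=2, d=16, C=2, tardiness=max(0,2-16)=0
  Job 2: p=3, d=24, C=5, tardiness=max(0,5-24)=0
  Job 3: p=3, d=28, C=8, tardiness=max(0,8-28)=0
  Job 4: p=2, d=29, C=10, tardiness=max(0,10-29)=0
Total tardiness = 0

0


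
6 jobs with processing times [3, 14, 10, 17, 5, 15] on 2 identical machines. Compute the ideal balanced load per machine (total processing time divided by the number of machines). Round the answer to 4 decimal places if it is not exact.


Total processing time = 3 + 14 + 10 + 17 + 5 + 15 = 64
Number of machines = 2
Ideal balanced load = 64 / 2 = 32.0

32.0


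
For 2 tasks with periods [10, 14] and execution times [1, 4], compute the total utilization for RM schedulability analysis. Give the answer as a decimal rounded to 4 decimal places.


Compute individual utilizations (exact fractions):
  Task 1: C/T = 1/10 (approx. 0.1)
  Task 2: C/T = 4/14 = 2/7 (approx. 0.2857)
Total utilization U = 1/10 + 2/7 = 27/70
Rounded to 4 decimal places: U = 0.3857
RM (Liu & Layland) bound for 2 tasks = 0.828427; compare with U = 27/70 (approx. 0.385714)
U <= bound, so schedulable by RM sufficient condition.

0.3857


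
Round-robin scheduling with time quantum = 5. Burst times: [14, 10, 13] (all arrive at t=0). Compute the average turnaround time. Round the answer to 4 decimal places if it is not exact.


Time quantum = 5
Execution trace:
  J1 runs 5 units, time = 5
  J2 runs 5 units, time = 10
  J3 runs 5 units, time = 15
  J1 runs 5 units, time = 20
  J2 runs 5 units, time = 25
  J3 runs 5 units, time = 30
  J1 runs 4 units, time = 34
  J3 runs 3 units, time = 37
Finish times: [34, 25, 37]
Average turnaround = 96/3 = 32.0

32.0


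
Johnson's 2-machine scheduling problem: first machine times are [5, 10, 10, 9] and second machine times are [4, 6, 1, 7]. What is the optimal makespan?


Apply Johnson's rule:
  Group 1 (a <= b): []
  Group 2 (a > b): [(4, 9, 7), (2, 10, 6), (1, 5, 4), (3, 10, 1)]
Optimal job order: [4, 2, 1, 3]
Schedule:
  Job 4: M1 done at 9, M2 done at 16
  Job 2: M1 done at 19, M2 done at 25
  Job 1: M1 done at 24, M2 done at 29
  Job 3: M1 done at 34, M2 done at 35
Makespan = 35

35


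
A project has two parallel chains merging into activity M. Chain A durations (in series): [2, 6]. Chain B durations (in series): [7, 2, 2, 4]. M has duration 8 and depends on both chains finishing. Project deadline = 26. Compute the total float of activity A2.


Forward pass: ES(A2) = sum of predecessors on chain A = 2
EF = ES + duration = 2 + 6 = 8
Backward pass: LF(M) = deadline = 26; LS(M) = 26 - 8 = 18
LF(A2) = LS(M) - sum(successors on chain A) = 18 - 0 = 18
LS = LF - duration = 18 - 6 = 12
Total float = LS - ES = 12 - 2 = 10

10


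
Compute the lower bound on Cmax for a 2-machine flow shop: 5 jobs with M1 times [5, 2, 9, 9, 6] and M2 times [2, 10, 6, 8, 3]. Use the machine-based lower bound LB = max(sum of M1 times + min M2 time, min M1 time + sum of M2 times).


LB1 = sum(M1 times) + min(M2 times) = 31 + 2 = 33
LB2 = min(M1 times) + sum(M2 times) = 2 + 29 = 31
Lower bound = max(LB1, LB2) = max(33, 31) = 33

33


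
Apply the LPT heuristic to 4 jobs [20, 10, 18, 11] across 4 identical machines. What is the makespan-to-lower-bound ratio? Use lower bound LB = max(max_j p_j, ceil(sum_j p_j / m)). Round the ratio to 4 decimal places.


LPT order: [20, 18, 11, 10]
Machine loads after assignment: [20, 18, 11, 10]
LPT makespan = 20
Lower bound = max(max_job, ceil(total/4)) = max(20, 15) = 20
Ratio = 20 / 20 = 1.0

1.0


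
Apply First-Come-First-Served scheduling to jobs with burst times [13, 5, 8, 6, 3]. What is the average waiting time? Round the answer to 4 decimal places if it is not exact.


FCFS order (as given): [13, 5, 8, 6, 3]
Waiting times:
  Job 1: wait = 0
  Job 2: wait = 13
  Job 3: wait = 18
  Job 4: wait = 26
  Job 5: wait = 32
Sum of waiting times = 89
Average waiting time = 89/5 = 17.8

17.8


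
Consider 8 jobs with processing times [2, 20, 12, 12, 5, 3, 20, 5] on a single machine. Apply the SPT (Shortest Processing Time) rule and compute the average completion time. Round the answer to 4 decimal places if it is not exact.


Sort jobs by processing time (SPT order): [2, 3, 5, 5, 12, 12, 20, 20]
Compute completion times sequentially:
  Job 1: processing = 2, completes at 2
  Job 2: processing = 3, completes at 5
  Job 3: processing = 5, completes at 10
  Job 4: processing = 5, completes at 15
  Job 5: processing = 12, completes at 27
  Job 6: processing = 12, completes at 39
  Job 7: processing = 20, completes at 59
  Job 8: processing = 20, completes at 79
Sum of completion times = 236
Average completion time = 236/8 = 29.5

29.5


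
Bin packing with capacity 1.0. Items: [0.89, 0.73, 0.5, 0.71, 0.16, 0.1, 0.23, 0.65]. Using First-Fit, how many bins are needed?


Place items sequentially using First-Fit:
  Item 0.89 -> new Bin 1
  Item 0.73 -> new Bin 2
  Item 0.5 -> new Bin 3
  Item 0.71 -> new Bin 4
  Item 0.16 -> Bin 2 (now 0.89)
  Item 0.1 -> Bin 1 (now 0.99)
  Item 0.23 -> Bin 3 (now 0.73)
  Item 0.65 -> new Bin 5
Total bins used = 5

5


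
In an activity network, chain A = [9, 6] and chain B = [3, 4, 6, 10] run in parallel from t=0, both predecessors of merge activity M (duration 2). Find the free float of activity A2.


ES(A2) = sum of predecessors on chain A = 9
EF(A2) = ES + duration = 9 + 6 = 15
Successor of A2 is M. ES(M) = max(sum(A), sum(B)) = max(15, 23) = 23
Free float = ES(successor) - EF(current) = 23 - 15 = 8

8


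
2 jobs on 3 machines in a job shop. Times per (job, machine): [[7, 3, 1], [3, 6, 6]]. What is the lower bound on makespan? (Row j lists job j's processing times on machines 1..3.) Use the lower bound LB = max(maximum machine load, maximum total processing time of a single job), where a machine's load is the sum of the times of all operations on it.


Machine loads:
  Machine 1: 7 + 3 = 10
  Machine 2: 3 + 6 = 9
  Machine 3: 1 + 6 = 7
Max machine load = 10
Job totals:
  Job 1: 11
  Job 2: 15
Max job total = 15
Lower bound = max(10, 15) = 15

15


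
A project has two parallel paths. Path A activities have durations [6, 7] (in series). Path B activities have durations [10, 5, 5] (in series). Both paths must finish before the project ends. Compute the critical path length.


Path A total = 6 + 7 = 13
Path B total = 10 + 5 + 5 = 20
Critical path = longest path = max(13, 20) = 20

20


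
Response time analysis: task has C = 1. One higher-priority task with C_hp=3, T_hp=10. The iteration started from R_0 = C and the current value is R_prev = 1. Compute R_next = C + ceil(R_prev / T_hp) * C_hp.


R_next = C + ceil(R_prev / T_hp) * C_hp
ceil(1 / 10) = ceil(0.1) = 1
Interference = 1 * 3 = 3
R_next = 1 + 3 = 4

4


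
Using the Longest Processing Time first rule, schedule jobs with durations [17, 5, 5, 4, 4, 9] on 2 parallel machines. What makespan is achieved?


Sort jobs in decreasing order (LPT): [17, 9, 5, 5, 4, 4]
Assign each job to the least loaded machine:
  Machine 1: jobs [17, 4], load = 21
  Machine 2: jobs [9, 5, 5, 4], load = 23
Makespan = max load = 23

23
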